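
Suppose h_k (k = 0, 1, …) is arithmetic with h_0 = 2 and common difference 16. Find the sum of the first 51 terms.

h_k = 2 + (k - 0)·16.
h_{50} = 802; S = 51·(2 + 802)/2 = 20502.

20502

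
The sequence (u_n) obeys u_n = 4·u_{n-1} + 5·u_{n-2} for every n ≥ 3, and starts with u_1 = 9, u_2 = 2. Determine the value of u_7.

Applying the relation repeatedly:
u_3 = 53  u_4 = 222  u_5 = 1153  u_6 = 5722  u_7 = 28653.
(Characteristic roots are 5 and -1.)

28653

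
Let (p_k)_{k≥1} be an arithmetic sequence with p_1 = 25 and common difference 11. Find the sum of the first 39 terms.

9126

p_k = 25 + (k - 1)·11.
p_{39} = 443; S = 39·(25 + 443)/2 = 9126.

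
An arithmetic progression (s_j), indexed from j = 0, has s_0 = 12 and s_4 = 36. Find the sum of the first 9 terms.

Common difference d = (36 - 12) / (4 - 0) = 6.
s_j = 12 + (j - 0)·6.
s_8 = 60; S = 9·(12 + 60)/2 = 324.

324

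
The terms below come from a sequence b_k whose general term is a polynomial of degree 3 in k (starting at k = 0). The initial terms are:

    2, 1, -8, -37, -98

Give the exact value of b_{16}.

1st diffs: -1, -9, -29, -61.
2nd diffs: -8, -20, -32.
3rd diffs: -12, -12 (constant).
Newton forward-difference form: b_k = 2 + (-1)·C(k,1) + (-8)·C(k,2) + (-12)·C(k,3).
At k = 16: k = 16, so b_{16} = 2 - 16 - 960 - 6720 = -7694.

-7694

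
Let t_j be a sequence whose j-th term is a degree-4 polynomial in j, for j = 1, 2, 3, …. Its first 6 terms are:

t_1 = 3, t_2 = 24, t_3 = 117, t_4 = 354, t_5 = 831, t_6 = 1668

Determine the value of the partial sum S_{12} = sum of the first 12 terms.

1st diffs: 21, 93, 237, 477, 837.
2nd diffs: 72, 144, 240, 360.
3rd diffs: 72, 96, 120.
4th diffs: 24, 24 (constant).
Newton forward-difference form: t_j = 3 + 21·C(j-1,1) + 72·C(j-1,2) + 72·C(j-1,3) + 24·C(j-1,4).
Continuing: …, 3009, 5022, 7899, 11856, …, t_{12} = 23994.
Summing j = 1..12 (12 terms) gives 71910.

71910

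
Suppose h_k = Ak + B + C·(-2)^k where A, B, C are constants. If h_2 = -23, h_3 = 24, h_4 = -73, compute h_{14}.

Write the equations: 2A + B + 4C = -23; 3A + B - 8C = 24; 4A + B + 16C = -73.
Subtracting the first from the second: A - 12C = 47.
Subtracting the second from the third: A + 24C = -97.
Solving: C = -4, A = -1, then B = -5.
Therefore h_{14} = -14 + (-5) + (-4)·16384 = -65555.

-65555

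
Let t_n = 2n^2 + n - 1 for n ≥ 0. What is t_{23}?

t_{23} = 2·23^2 + 1·23 - 1 = 1080.

1080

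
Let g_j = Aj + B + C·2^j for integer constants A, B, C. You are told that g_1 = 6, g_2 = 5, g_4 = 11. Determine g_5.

24

At j = 1, 2, 4: A + B + 2C = 6; 2A + B + 4C = 5; 4A + B + 16C = 11.
Subtracting the first from the second: A + 2C = -1.
Subtracting the second from the third: 2A + 12C = 6.
Solving: C = 1, A = -3, then B = 7.
Hence g_5 = -3·5 + 7 + 1·32 = 24.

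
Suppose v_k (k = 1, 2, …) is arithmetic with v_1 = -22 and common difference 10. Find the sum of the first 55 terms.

13640

v_k = -22 + (k - 1)·10.
v_{55} = 518; S = 55·(-22 + 518)/2 = 13640.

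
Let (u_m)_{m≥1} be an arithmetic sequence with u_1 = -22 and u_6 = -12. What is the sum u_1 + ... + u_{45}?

Common difference d = (-12 - (-22)) / (6 - 1) = 2.
u_m = -22 + (m - 1)·2.
u_{45} = 66; S = 45·(-22 + 66)/2 = 990.

990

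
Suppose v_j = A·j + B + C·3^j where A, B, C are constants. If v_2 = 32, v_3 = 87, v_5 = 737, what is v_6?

2196

At j = 2, 3, 5: 2A + B + 9C = 32; 3A + B + 27C = 87; 5A + B + 243C = 737.
Subtracting the first from the second: A + 18C = 55.
Subtracting the second from the third: 2A + 216C = 650.
Solving: C = 3, A = 1, then B = 3.
Therefore v_6 = 6 + 3 + 3·729 = 2196.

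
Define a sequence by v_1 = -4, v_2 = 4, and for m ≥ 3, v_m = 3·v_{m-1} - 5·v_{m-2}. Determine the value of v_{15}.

-561568

Applying the relation repeatedly:
v_3 = 32; v_4 = 76; v_5 = 68; …; v_{12} = 36976; v_{13} = -1732; v_{14} = -190076; v_{15} = -561568.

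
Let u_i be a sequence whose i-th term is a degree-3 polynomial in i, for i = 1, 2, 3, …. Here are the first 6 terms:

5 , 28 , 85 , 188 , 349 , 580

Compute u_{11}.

1st diffs: 23, 57, 103, 161, 231.
2nd diffs: 34, 46, 58, 70.
3rd diffs: 12, 12, 12 (constant).
Newton forward-difference form: u_i = 5 + 23·C(i-1,1) + 34·C(i-1,2) + 12·C(i-1,3).
At i = 11: i-1 = 10, so u_{11} = 5 + 230 + 1530 + 1440 = 3205.

3205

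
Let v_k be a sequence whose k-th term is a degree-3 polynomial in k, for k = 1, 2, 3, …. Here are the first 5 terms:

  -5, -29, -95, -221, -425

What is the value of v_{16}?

1st diffs: -24, -66, -126, -204.
2nd diffs: -42, -60, -78.
3rd diffs: -18, -18 (constant).
Newton forward-difference form: v_k = -5 + (-24)·C(k-1,1) + (-42)·C(k-1,2) + (-18)·C(k-1,3).
At k = 16: k-1 = 15, so v_{16} = -5 - 360 - 4410 - 8190 = -12965.

-12965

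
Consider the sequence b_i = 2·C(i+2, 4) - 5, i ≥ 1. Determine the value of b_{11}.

1425

C(13, 4) = 715, so b_{11} = 1425.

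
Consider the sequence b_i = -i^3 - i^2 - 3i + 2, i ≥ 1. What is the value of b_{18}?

-6208

b_{18} = -1·18^3 - 1·18^2 - 3·18 + 2 = -6208.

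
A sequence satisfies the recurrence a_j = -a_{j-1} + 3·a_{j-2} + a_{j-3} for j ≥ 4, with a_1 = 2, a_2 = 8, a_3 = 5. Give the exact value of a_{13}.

-8042

a_4 = 21; a_5 = 2; a_6 = 66; a_7 = -39; a_8 = 239; a_9 = -290; a_{10} = 968; a_{11} = -1599; a_{12} = 4213; a_{13} = -8042.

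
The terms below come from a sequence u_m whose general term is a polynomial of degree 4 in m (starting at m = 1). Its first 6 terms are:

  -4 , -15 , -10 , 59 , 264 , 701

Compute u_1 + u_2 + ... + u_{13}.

68874

1st diffs: -11, 5, 69, 205, 437.
2nd diffs: 16, 64, 136, 232.
3rd diffs: 48, 72, 96.
4th diffs: 24, 24 (constant).
So u_m = m^4 - 2m^3 - 5m^2 + 3m - 1.
Continuing: …, 1490, 2775, 4724, 7529, …, u_{13} = 23360.
Summing m = 1..13 (13 terms) gives 68874.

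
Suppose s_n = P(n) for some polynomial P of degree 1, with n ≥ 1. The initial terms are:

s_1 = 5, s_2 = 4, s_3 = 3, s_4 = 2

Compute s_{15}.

1st diffs: -1, -1, -1 (constant).
So s_n = -n + 6.
Evaluating at n = 15 gives s_{15} = -9.

-9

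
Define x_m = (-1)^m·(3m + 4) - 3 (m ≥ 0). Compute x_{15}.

(-1)^15 = -1; 3m + 4 at m=15 is 49; so x_{15} = -52.

-52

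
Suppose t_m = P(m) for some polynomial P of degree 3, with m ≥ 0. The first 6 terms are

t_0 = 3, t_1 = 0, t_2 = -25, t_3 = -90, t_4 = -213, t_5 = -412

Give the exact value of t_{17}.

1st diffs: -3, -25, -65, -123, -199.
2nd diffs: -22, -40, -58, -76.
3rd diffs: -18, -18, -18 (constant).
So t_m = -3m^3 - 2m^2 + 2m + 3.
Evaluating at m = 17 gives t_{17} = -15280.

-15280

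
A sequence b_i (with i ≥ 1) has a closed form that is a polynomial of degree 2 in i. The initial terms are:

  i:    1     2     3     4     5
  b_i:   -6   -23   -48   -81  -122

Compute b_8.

-293

1st diffs: -17, -25, -33, -41.
2nd diffs: -8, -8, -8 (constant).
Newton forward-difference form: b_i = -6 + (-17)·C(i-1,1) + (-8)·C(i-1,2).
At i = 8: i-1 = 7, so b_8 = -6 - 119 - 168 = -293.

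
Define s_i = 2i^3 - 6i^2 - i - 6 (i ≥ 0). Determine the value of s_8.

626

s_8 = 2·8^3 - 6·8^2 - 1·8 - 6 = 626.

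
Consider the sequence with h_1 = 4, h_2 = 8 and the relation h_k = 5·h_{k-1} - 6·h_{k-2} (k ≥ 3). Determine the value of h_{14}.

h_3 = 16  h_4 = 32  h_5 = 64  …  h_{11} = 4096  h_{12} = 8192  h_{13} = 16384  h_{14} = 32768.
(Characteristic roots are 3 and 2.)

32768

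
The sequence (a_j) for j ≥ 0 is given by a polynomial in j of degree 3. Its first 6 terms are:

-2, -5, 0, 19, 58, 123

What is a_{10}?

1st diffs: -3, 5, 19, 39, 65.
2nd diffs: 8, 14, 20, 26.
3rd diffs: 6, 6, 6 (constant).
Newton forward-difference form: a_j = -2 + (-3)·C(j,1) + 8·C(j,2) + 6·C(j,3).
At j = 10: j = 10, so a_{10} = -2 - 30 + 360 + 720 = 1048.

1048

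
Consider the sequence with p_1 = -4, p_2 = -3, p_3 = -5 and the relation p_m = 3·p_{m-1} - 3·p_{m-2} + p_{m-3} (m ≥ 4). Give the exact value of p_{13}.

Iterate the recurrence:
p_4 = -10, p_5 = -18, p_6 = -29, p_7 = -43, p_8 = -60, p_9 = -80, p_{10} = -103, p_{11} = -129, p_{12} = -158, p_{13} = -190.

-190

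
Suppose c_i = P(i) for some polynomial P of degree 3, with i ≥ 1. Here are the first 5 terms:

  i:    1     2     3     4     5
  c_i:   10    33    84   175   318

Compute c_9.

1st diffs: 23, 51, 91, 143.
2nd diffs: 28, 40, 52.
3rd diffs: 12, 12 (constant).
Newton forward-difference form: c_i = 10 + 23·C(i-1,1) + 28·C(i-1,2) + 12·C(i-1,3).
At i = 9: i-1 = 8, so c_9 = 10 + 184 + 784 + 672 = 1650.

1650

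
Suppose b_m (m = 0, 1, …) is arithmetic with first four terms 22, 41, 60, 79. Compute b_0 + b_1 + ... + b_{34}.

Common difference d = 19.
b_m = 22 + (m - 0)·19.
b_{34} = 668; S = 35·(22 + 668)/2 = 12075.

12075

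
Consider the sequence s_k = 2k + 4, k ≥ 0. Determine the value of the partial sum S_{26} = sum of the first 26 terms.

Over k = 0..25: Σk = 325.
Total = (2)·325 + (4)·26 = 754.

754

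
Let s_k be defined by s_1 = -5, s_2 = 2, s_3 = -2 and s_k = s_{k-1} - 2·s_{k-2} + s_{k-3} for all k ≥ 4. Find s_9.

Compute successive terms:
s_4 = -11;  s_5 = -5;  s_6 = 15;  s_7 = 14;  s_8 = -21;  s_9 = -34.

-34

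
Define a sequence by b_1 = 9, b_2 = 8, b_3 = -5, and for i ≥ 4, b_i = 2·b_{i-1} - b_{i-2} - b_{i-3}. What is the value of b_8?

-21

b_4 = -27, b_5 = -57, b_6 = -82, b_7 = -80, b_8 = -21.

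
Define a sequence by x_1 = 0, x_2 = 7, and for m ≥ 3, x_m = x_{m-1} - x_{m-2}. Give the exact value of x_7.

Applying the relation repeatedly:
x_3 = 7, x_4 = 0, x_5 = -7, x_6 = -7, x_7 = 0.

0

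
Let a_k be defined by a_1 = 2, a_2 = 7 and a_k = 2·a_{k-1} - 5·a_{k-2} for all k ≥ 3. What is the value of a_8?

Step forward from the initial values:
a_3 = 4, a_4 = -27, a_5 = -74, a_6 = -13, a_7 = 344, a_8 = 753.

753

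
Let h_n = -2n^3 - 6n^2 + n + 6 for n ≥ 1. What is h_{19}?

-15859

h_{19} = -2·19^3 - 6·19^2 + 1·19 + 6 = -15859.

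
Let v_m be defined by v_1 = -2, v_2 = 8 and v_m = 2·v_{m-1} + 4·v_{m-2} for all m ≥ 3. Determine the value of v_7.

1408

v_3 = 8;  v_4 = 48;  v_5 = 128;  v_6 = 448;  v_7 = 1408.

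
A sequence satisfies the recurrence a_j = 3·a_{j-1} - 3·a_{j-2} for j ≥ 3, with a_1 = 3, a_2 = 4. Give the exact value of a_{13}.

Step forward from the initial values:
a_3 = 3  a_4 = -3  a_5 = -18  …  a_{10} = 81  a_{11} = 486  a_{12} = 1215  a_{13} = 2187.

2187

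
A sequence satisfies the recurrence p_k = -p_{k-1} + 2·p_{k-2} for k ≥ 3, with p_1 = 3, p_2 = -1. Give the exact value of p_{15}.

21847

Iterate the recurrence:
p_3 = 7  p_4 = -9  p_5 = 23  …  p_{12} = -2729  p_{13} = 5463  p_{14} = -10921  p_{15} = 21847.
(Characteristic roots are 1 and -2.)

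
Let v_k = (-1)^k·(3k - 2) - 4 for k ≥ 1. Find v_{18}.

(-1)^18 = 1; 3k - 2 at k=18 is 52; so v_{18} = 48.

48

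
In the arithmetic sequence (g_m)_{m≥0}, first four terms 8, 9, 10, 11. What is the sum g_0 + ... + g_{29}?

Common difference d = 1.
g_m = 8 + (m - 0)·1.
g_{29} = 37; S = 30·(8 + 37)/2 = 675.

675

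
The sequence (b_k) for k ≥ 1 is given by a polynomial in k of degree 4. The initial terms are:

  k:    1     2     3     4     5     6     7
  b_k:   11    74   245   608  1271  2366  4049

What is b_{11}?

1st diffs: 63, 171, 363, 663, 1095, 1683.
2nd diffs: 108, 192, 300, 432, 588.
3rd diffs: 84, 108, 132, 156.
4th diffs: 24, 24, 24 (constant).
Newton forward-difference form: b_k = 11 + 63·C(k-1,1) + 108·C(k-1,2) + 84·C(k-1,3) + 24·C(k-1,4).
At k = 11: k-1 = 10, so b_{11} = 11 + 630 + 4860 + 10080 + 5040 = 20621.

20621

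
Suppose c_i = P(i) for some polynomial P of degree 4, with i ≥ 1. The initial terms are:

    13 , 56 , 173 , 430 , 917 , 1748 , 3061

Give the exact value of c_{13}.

1st diffs: 43, 117, 257, 487, 831, 1313.
2nd diffs: 74, 140, 230, 344, 482.
3rd diffs: 66, 90, 114, 138.
4th diffs: 24, 24, 24 (constant).
Newton forward-difference form: c_i = 13 + 43·C(i-1,1) + 74·C(i-1,2) + 66·C(i-1,3) + 24·C(i-1,4).
At i = 13: i-1 = 12, so c_{13} = 13 + 516 + 4884 + 14520 + 11880 = 31813.

31813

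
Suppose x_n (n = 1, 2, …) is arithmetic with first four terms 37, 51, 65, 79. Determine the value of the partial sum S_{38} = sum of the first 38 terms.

11248

Common difference d = 14.
x_n = 37 + (n - 1)·14.
x_{38} = 555; S = 38·(37 + 555)/2 = 11248.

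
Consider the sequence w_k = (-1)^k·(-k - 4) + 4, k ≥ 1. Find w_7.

(-1)^7 = -1; -k - 4 at k=7 is -11; so w_7 = 15.

15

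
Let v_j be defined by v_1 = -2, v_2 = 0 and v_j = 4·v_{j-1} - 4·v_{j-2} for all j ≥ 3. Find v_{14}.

196608

Iterate the recurrence:
v_3 = 8; v_4 = 32; v_5 = 96; …; v_{11} = 18432; v_{12} = 40960; v_{13} = 90112; v_{14} = 196608.
(Characteristic roots are 2 and 2.)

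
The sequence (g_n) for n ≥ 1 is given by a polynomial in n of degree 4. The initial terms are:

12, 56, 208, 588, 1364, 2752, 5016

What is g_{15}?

102184

1st diffs: 44, 152, 380, 776, 1388, 2264.
2nd diffs: 108, 228, 396, 612, 876.
3rd diffs: 120, 168, 216, 264.
4th diffs: 48, 48, 48 (constant).
Newton forward-difference form: g_n = 12 + 44·C(n-1,1) + 108·C(n-1,2) + 120·C(n-1,3) + 48·C(n-1,4).
At n = 15: n-1 = 14, so g_{15} = 12 + 616 + 9828 + 43680 + 48048 = 102184.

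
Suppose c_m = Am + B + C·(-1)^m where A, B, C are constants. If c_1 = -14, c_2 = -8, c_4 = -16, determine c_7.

At m = 1, 2, 4: A + B - C = -14; 2A + B + C = -8; 4A + B + C = -16.
Subtracting the first from the second: A + 2C = 6.
Subtracting the second from the third: 2A = -8.
Solving: C = 5, A = -4, then B = -5.
Hence c_7 = -4·7 + (-5) + 5·(-1) = -38.

-38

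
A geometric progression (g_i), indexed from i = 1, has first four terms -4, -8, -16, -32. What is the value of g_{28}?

-536870912

Common ratio r = 2.
g_i = (-4)·2^(i-1).
g_{28} = (-4)·2^27 = -536870912.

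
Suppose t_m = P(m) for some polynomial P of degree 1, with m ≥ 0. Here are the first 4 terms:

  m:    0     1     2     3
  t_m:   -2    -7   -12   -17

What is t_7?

-37

1st diffs: -5, -5, -5 (constant).
So t_m = -5m - 2.
Evaluating at m = 7 gives t_7 = -37.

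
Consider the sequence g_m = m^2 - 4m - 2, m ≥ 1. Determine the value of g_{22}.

g_{22} = 1·22^2 - 4·22 - 2 = 394.

394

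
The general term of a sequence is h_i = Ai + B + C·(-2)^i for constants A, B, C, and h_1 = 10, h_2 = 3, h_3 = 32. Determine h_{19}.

Write the equations: A + B - 2C = 10; 2A + B + 4C = 3; 3A + B - 8C = 32.
Subtracting the first from the second: A + 6C = -7.
Subtracting the second from the third: A - 12C = 29.
Solving: C = -2, A = 5, then B = 1.
Therefore h_{19} = 95 + 1 + (-2)·(-524288) = 1048672.

1048672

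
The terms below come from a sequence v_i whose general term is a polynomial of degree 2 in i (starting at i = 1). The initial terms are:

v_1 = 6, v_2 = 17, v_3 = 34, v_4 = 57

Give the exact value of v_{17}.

1st diffs: 11, 17, 23.
2nd diffs: 6, 6 (constant).
So v_i = 3i^2 + 2i + 1.
Evaluating at i = 17 gives v_{17} = 902.

902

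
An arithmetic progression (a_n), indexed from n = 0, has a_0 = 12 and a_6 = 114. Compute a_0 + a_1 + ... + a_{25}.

Common difference d = (114 - 12) / (6 - 0) = 17.
a_n = 12 + (n - 0)·17.
a_{25} = 437; S = 26·(12 + 437)/2 = 5837.

5837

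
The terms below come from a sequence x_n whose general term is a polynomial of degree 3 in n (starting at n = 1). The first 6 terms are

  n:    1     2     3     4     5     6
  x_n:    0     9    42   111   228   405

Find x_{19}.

1st diffs: 9, 33, 69, 117, 177.
2nd diffs: 24, 36, 48, 60.
3rd diffs: 12, 12, 12 (constant).
Newton forward-difference form: x_n = 9·C(n-1,1) + 24·C(n-1,2) + 12·C(n-1,3).
At n = 19: n-1 = 18, so x_{19} = 162 + 3672 + 9792 = 13626.

13626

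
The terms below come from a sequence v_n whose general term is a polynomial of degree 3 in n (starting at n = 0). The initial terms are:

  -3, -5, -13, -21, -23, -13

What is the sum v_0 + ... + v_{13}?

1st diffs: -2, -8, -8, -2, 10.
2nd diffs: -6, 0, 6, 12.
3rd diffs: 6, 6, 6 (constant).
So v_n = n^3 - 6n^2 + 3n - 3.
Continuing: …, 15, 67, 149, 267, …, v_{13} = 1219.
Summing n = 0..13 (14 terms) gives 3598.

3598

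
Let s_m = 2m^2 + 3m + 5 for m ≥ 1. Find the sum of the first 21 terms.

7420

Over m = 1..21: Σm = 231, Σm² = 3311.
Total = (2)·3311 + (3)·231 + (5)·21 = 7420.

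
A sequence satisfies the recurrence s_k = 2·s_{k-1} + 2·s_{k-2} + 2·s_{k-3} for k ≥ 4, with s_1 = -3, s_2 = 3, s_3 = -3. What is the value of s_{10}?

-2976

Iterate the recurrence:
s_4 = -6; s_5 = -12; s_6 = -42; s_7 = -120; s_8 = -348; s_9 = -1020; s_{10} = -2976.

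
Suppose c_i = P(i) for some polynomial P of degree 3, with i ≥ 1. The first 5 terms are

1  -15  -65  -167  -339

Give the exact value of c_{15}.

-9869

1st diffs: -16, -50, -102, -172.
2nd diffs: -34, -52, -70.
3rd diffs: -18, -18 (constant).
So c_i = -3i^3 + i^2 + 2i + 1.
Evaluating at i = 15 gives c_{15} = -9869.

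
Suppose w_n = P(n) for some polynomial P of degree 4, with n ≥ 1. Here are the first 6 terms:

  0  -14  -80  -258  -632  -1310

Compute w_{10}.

-10062

1st diffs: -14, -66, -178, -374, -678.
2nd diffs: -52, -112, -196, -304.
3rd diffs: -60, -84, -108.
4th diffs: -24, -24 (constant).
So w_n = -n^4 - n^2 + 4n - 2.
Evaluating at n = 10 gives w_{10} = -10062.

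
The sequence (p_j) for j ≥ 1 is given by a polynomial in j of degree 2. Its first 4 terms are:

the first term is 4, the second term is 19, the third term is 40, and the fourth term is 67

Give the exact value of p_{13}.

580

1st diffs: 15, 21, 27.
2nd diffs: 6, 6 (constant).
So p_j = 3j^2 + 6j - 5.
Evaluating at j = 13 gives p_{13} = 580.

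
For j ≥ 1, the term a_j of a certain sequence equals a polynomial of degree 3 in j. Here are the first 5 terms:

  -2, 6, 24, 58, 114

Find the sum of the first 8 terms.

1188

1st diffs: 8, 18, 34, 56.
2nd diffs: 10, 16, 22.
3rd diffs: 6, 6 (constant).
So a_j = j^3 - j^2 + 4j - 6.
Continuing: 198, 316, 474.
Summing j = 1..8 (8 terms) gives 1188.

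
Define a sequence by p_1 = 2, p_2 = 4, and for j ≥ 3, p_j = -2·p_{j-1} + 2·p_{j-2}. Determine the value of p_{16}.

p_3 = -4, p_4 = 16, p_5 = -40, …, p_{13} = -126592, p_{14} = 345856, p_{15} = -944896, p_{16} = 2581504.

2581504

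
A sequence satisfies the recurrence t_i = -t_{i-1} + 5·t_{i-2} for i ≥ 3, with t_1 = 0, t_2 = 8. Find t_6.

Applying the relation repeatedly:
t_3 = -8  t_4 = 48  t_5 = -88  t_6 = 328.

328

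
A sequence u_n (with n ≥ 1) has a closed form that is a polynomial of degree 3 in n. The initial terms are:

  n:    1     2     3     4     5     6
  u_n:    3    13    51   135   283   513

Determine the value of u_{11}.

3523

1st diffs: 10, 38, 84, 148, 230.
2nd diffs: 28, 46, 64, 82.
3rd diffs: 18, 18, 18 (constant).
Newton forward-difference form: u_n = 3 + 10·C(n-1,1) + 28·C(n-1,2) + 18·C(n-1,3).
At n = 11: n-1 = 10, so u_{11} = 3 + 100 + 1260 + 2160 = 3523.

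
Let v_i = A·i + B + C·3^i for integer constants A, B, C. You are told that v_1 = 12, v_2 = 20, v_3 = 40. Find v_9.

Write the equations: A + B + 3C = 12; 2A + B + 9C = 20; 3A + B + 27C = 40.
Subtracting the first from the second: A + 6C = 8.
Subtracting the second from the third: A + 18C = 20.
Solving: C = 1, A = 2, then B = 7.
Therefore v_9 = 18 + 7 + 1·19683 = 19708.

19708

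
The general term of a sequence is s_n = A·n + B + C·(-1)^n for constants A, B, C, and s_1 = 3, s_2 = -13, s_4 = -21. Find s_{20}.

Plug in n = 1, 2, 4: A + B - C = 3; 2A + B + C = -13; 4A + B + C = -21.
Subtracting the first from the second: A + 2C = -16.
Subtracting the second from the third: 2A = -8.
Solving: C = -6, A = -4, then B = 1.
Hence s_{20} = -4·20 + 1 + (-6)·1 = -85.

-85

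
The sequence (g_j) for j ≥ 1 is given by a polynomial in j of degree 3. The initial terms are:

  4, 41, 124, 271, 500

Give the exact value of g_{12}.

5911

1st diffs: 37, 83, 147, 229.
2nd diffs: 46, 64, 82.
3rd diffs: 18, 18 (constant).
Newton forward-difference form: g_j = 4 + 37·C(j-1,1) + 46·C(j-1,2) + 18·C(j-1,3).
At j = 12: j-1 = 11, so g_{12} = 4 + 407 + 2530 + 2970 = 5911.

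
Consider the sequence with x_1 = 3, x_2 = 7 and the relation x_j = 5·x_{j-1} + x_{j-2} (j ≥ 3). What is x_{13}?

Applying the relation repeatedly:
x_3 = 38; x_4 = 197; x_5 = 1023; …; x_{10} = 3861817; x_{11} = 20052803; x_{12} = 104125832; x_{13} = 540681963.

540681963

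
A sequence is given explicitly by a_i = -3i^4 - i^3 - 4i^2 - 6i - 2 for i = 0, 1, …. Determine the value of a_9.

a_9 = -3·9^4 - 1·9^3 - 4·9^2 - 6·9 - 2 = -20792.

-20792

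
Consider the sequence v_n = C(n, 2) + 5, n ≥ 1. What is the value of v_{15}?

110

C(15, 2) = 105, so v_{15} = 110.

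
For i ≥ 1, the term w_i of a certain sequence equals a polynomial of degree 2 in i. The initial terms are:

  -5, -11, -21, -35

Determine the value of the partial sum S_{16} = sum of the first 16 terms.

-3040

1st diffs: -6, -10, -14.
2nd diffs: -4, -4 (constant).
Newton forward-difference form: w_i = -5 + (-6)·C(i-1,1) + (-4)·C(i-1,2).
Continuing: …, -53, -75, -101, -131, …, w_{16} = -515.
Summing i = 1..16 (16 terms) gives -3040.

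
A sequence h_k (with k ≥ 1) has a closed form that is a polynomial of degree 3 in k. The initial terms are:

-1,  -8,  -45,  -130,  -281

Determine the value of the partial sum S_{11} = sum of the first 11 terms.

-11286

1st diffs: -7, -37, -85, -151.
2nd diffs: -30, -48, -66.
3rd diffs: -18, -18 (constant).
Newton forward-difference form: h_k = -1 + (-7)·C(k-1,1) + (-30)·C(k-1,2) + (-18)·C(k-1,3).
Continuing: …, -516, -853, -1310, -1905, …, h_{11} = -3581.
Summing k = 1..11 (11 terms) gives -11286.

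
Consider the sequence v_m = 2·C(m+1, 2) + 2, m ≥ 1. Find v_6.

C(7, 2) = 21, so v_6 = 44.

44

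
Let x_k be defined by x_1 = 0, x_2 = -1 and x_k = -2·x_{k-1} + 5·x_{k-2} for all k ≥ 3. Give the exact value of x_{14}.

x_3 = 2  x_4 = -9  x_5 = 28  …  x_{11} = 48682  x_{12} = -167969  x_{13} = 579348  x_{14} = -1998541.

-1998541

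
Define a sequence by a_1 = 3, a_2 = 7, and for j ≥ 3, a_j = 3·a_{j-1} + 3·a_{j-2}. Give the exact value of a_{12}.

4758426

Compute successive terms:
a_3 = 30  a_4 = 111  a_5 = 423  a_6 = 1602  a_7 = 6075  a_8 = 23031  a_9 = 87318  a_{10} = 331047  a_{11} = 1255095  a_{12} = 4758426.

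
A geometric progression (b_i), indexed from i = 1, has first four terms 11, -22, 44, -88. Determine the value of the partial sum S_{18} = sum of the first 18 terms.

Common ratio r = -2.
b_i = 11·(-2)^(i-1).
S = 11·((-2)^18 - 1)/(-2 - 1) = 11·(262144 - 1)/(-3) = -961191.

-961191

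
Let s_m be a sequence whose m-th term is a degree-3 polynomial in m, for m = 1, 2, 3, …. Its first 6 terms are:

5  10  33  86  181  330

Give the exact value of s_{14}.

4906

1st diffs: 5, 23, 53, 95, 149.
2nd diffs: 18, 30, 42, 54.
3rd diffs: 12, 12, 12 (constant).
So s_m = 2m^3 - 3m^2 + 6.
Evaluating at m = 14 gives s_{14} = 4906.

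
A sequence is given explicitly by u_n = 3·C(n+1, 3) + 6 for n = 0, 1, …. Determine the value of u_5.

C(6, 3) = 20, so u_5 = 66.

66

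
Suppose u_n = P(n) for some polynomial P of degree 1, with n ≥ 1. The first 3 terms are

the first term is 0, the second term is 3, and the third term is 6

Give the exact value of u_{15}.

42

1st diffs: 3, 3 (constant).
So u_n = 3n - 3.
Evaluating at n = 15 gives u_{15} = 42.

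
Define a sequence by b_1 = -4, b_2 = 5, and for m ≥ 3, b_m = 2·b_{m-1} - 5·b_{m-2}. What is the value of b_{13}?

-680

b_3 = 30;  b_4 = 35;  b_5 = -80;  …;  b_{10} = 1565;  b_{11} = -14970;  b_{12} = -37765;  b_{13} = -680.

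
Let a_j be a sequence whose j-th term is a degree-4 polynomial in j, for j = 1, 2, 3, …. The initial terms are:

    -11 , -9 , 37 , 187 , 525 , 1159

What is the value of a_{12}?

20251

1st diffs: 2, 46, 150, 338, 634.
2nd diffs: 44, 104, 188, 296.
3rd diffs: 60, 84, 108.
4th diffs: 24, 24 (constant).
Newton forward-difference form: a_j = -11 + 2·C(j-1,1) + 44·C(j-1,2) + 60·C(j-1,3) + 24·C(j-1,4).
At j = 12: j-1 = 11, so a_{12} = -11 + 22 + 2420 + 9900 + 7920 = 20251.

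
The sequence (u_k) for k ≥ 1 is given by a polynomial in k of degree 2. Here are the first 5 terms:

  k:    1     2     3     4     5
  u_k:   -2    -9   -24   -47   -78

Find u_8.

-219

1st diffs: -7, -15, -23, -31.
2nd diffs: -8, -8, -8 (constant).
Newton forward-difference form: u_k = -2 + (-7)·C(k-1,1) + (-8)·C(k-1,2).
At k = 8: k-1 = 7, so u_8 = -2 - 49 - 168 = -219.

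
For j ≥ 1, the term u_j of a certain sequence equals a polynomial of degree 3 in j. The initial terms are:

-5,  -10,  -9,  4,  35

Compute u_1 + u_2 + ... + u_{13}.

1st diffs: -5, 1, 13, 31.
2nd diffs: 6, 12, 18.
3rd diffs: 6, 6 (constant).
So u_j = j^3 - 3j^2 - 3j.
Continuing: …, 90, 175, 296, 459, …, u_{13} = 1651.
Summing j = 1..13 (13 terms) gives 5551.

5551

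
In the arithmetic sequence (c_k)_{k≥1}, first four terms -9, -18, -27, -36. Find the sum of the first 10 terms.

-495

Common difference d = -9.
c_k = -9 + (k - 1)·(-9).
c_{10} = -90; S = 10·(-9 + (-90))/2 = -495.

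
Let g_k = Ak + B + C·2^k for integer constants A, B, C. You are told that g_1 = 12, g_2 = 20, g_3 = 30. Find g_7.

At k = 1, 2, 3: A + B + 2C = 12; 2A + B + 4C = 20; 3A + B + 8C = 30.
Subtracting the first from the second: A + 2C = 8.
Subtracting the second from the third: A + 4C = 10.
Solving: C = 1, A = 6, then B = 4.
Hence g_7 = 6·7 + 4 + 1·128 = 174.

174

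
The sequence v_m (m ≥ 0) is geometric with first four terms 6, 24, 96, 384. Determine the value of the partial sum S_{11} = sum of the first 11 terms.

8388606

Common ratio r = 4.
v_m = 6·4^(m-0).
S = 6·(4^11 - 1)/(4 - 1) = 6·(4194304 - 1)/(3) = 8388606.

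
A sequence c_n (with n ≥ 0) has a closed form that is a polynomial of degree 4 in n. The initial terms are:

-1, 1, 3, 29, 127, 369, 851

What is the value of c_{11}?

1st diffs: 2, 2, 26, 98, 242, 482.
2nd diffs: 0, 24, 72, 144, 240.
3rd diffs: 24, 48, 72, 96.
4th diffs: 24, 24, 24 (constant).
Newton forward-difference form: c_n = -1 + 2·C(n,1) + 24·C(n,3) + 24·C(n,4).
At n = 11: n = 11, so c_{11} = -1 + 22 + 3960 + 7920 = 11901.

11901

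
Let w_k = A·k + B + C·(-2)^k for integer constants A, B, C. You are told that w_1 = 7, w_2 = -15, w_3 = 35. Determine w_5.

At k = 1, 2, 3: A + B - 2C = 7; 2A + B + 4C = -15; 3A + B - 8C = 35.
Subtracting the first from the second: A + 6C = -22.
Subtracting the second from the third: A - 12C = 50.
Solving: C = -4, A = 2, then B = -3.
So w_k = 2·k + (-3) + (-4)·(-2)^k; at k=5 this is 135.

135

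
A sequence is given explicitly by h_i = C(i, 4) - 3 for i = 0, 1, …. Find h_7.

C(7, 4) = 35, so h_7 = 32.

32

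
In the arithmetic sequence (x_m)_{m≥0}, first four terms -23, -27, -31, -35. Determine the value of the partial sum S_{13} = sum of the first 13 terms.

-611

Common difference d = -4.
x_m = -23 + (m - 0)·(-4).
x_{12} = -71; S = 13·(-23 + (-71))/2 = -611.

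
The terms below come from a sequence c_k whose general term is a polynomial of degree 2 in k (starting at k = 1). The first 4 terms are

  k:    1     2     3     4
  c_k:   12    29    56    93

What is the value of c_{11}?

632

1st diffs: 17, 27, 37.
2nd diffs: 10, 10 (constant).
Newton forward-difference form: c_k = 12 + 17·C(k-1,1) + 10·C(k-1,2).
At k = 11: k-1 = 10, so c_{11} = 12 + 170 + 450 = 632.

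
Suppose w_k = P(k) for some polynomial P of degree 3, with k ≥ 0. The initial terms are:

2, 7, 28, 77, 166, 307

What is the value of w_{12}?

1st diffs: 5, 21, 49, 89, 141.
2nd diffs: 16, 28, 40, 52.
3rd diffs: 12, 12, 12 (constant).
Newton forward-difference form: w_k = 2 + 5·C(k,1) + 16·C(k,2) + 12·C(k,3).
At k = 12: k = 12, so w_{12} = 2 + 60 + 1056 + 2640 = 3758.

3758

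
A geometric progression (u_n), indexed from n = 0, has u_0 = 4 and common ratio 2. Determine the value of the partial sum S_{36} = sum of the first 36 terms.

274877906940

u_n = 4·2^(n-0).
S = 4·(2^36 - 1)/(2 - 1) = 4·(68719476736 - 1)/(1) = 274877906940.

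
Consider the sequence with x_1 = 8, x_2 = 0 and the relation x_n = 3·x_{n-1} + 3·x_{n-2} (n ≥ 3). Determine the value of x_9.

Compute successive terms:
x_3 = 24;  x_4 = 72;  x_5 = 288;  x_6 = 1080;  x_7 = 4104;  x_8 = 15552;  x_9 = 58968.

58968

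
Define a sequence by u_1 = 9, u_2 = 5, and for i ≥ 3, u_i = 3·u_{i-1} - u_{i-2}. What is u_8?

589

Iterate the recurrence:
u_3 = 6; u_4 = 13; u_5 = 33; u_6 = 86; u_7 = 225; u_8 = 589.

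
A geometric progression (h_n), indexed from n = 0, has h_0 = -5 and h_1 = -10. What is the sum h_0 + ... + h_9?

Common ratio r = 2.
h_n = (-5)·2^(n-0).
S = (-5)·(2^10 - 1)/(2 - 1) = (-5)·(1024 - 1)/(1) = -5115.

-5115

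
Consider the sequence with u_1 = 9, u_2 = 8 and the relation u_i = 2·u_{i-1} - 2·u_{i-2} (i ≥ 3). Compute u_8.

Step forward from the initial values:
u_3 = -2; u_4 = -20; u_5 = -36; u_6 = -32; u_7 = 8; u_8 = 80.

80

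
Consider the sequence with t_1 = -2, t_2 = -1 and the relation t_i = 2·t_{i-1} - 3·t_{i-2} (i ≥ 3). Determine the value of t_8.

-73

t_3 = 4;  t_4 = 11;  t_5 = 10;  t_6 = -13;  t_7 = -56;  t_8 = -73.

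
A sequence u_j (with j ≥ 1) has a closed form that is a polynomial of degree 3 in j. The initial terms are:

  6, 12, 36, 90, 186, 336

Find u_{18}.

10716

1st diffs: 6, 24, 54, 96, 150.
2nd diffs: 18, 30, 42, 54.
3rd diffs: 12, 12, 12 (constant).
Newton forward-difference form: u_j = 6 + 6·C(j-1,1) + 18·C(j-1,2) + 12·C(j-1,3).
At j = 18: j-1 = 17, so u_{18} = 6 + 102 + 2448 + 8160 = 10716.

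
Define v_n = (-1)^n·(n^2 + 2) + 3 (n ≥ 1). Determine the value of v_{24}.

(-1)^24 = 1; n^2 + 2 at n=24 is 578; so v_{24} = 581.

581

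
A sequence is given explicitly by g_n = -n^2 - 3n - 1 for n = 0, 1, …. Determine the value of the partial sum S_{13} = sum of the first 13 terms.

Over n = 0..12: Σn = 78, Σn² = 650.
Total = (-1)·650 + (-3)·78 + (-1)·13 = -897.

-897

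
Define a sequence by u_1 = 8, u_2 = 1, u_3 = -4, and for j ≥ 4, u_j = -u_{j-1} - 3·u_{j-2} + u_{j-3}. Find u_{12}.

-927

Iterate the recurrence:
u_4 = 9, u_5 = 4, u_6 = -35, u_7 = 32, u_8 = 77, u_9 = -208, u_{10} = 9, u_{11} = 692, u_{12} = -927.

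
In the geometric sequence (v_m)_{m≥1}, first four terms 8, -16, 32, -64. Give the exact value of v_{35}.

137438953472

Common ratio r = -2.
v_m = 8·(-2)^(m-1).
v_{35} = 8·(-2)^34 = 137438953472.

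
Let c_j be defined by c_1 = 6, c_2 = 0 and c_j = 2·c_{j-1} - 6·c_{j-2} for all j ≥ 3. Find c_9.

-8352

Iterate the recurrence:
c_3 = -36, c_4 = -72, c_5 = 72, c_6 = 576, c_7 = 720, c_8 = -2016, c_9 = -8352.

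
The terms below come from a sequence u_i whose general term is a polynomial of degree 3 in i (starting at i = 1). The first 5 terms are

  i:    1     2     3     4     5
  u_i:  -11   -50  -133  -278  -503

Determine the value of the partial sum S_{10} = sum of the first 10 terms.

-10925

1st diffs: -39, -83, -145, -225.
2nd diffs: -44, -62, -80.
3rd diffs: -18, -18 (constant).
So u_i = -3i^3 - 4i^2 - 6i + 2.
Continuing: …, -826, -1265, -1838, -2563, …, u_{10} = -3458.
Summing i = 1..10 (10 terms) gives -10925.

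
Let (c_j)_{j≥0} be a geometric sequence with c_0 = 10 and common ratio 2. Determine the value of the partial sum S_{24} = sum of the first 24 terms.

167772150

c_j = 10·2^(j-0).
S = 10·(2^24 - 1)/(2 - 1) = 10·(16777216 - 1)/(1) = 167772150.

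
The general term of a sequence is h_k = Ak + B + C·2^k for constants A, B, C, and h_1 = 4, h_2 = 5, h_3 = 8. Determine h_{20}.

Plug in k = 1, 2, 3: A + B + 2C = 4; 2A + B + 4C = 5; 3A + B + 8C = 8.
Subtracting the first from the second: A + 2C = 1.
Subtracting the second from the third: A + 4C = 3.
Solving: C = 1, A = -1, then B = 3.
Hence h_{20} = -1·20 + 3 + 1·1048576 = 1048559.

1048559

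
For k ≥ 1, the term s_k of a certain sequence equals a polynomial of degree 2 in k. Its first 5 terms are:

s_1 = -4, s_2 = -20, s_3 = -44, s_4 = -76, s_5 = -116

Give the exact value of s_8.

-284

1st diffs: -16, -24, -32, -40.
2nd diffs: -8, -8, -8 (constant).
Newton forward-difference form: s_k = -4 + (-16)·C(k-1,1) + (-8)·C(k-1,2).
At k = 8: k-1 = 7, so s_8 = -4 - 112 - 168 = -284.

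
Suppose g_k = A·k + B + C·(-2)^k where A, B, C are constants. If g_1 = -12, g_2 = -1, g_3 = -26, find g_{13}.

Write the equations: A + B - 2C = -12; 2A + B + 4C = -1; 3A + B - 8C = -26.
Subtracting the first from the second: A + 6C = 11.
Subtracting the second from the third: A - 12C = -25.
Solving: C = 2, A = -1, then B = -7.
Therefore g_{13} = -13 + (-7) + 2·(-8192) = -16404.

-16404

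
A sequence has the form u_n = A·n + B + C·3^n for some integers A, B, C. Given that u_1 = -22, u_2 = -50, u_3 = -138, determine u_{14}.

Write the equations: A + B + 3C = -22; 2A + B + 9C = -50; 3A + B + 27C = -138.
Subtracting the first from the second: A + 6C = -28.
Subtracting the second from the third: A + 18C = -88.
Solving: C = -5, A = 2, then B = -9.
Hence u_{14} = 2·14 + (-9) + (-5)·4782969 = -23914826.

-23914826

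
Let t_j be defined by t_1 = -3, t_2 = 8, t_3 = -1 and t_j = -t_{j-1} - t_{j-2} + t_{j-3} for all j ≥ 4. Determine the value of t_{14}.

Step forward from the initial values:
t_4 = -10; t_5 = 19; t_6 = -10; …; t_{11} = 115; t_{12} = -126; t_{13} = -17; t_{14} = 258.

258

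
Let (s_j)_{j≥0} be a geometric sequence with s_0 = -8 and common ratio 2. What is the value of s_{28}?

s_j = (-8)·2^(j-0).
s_{28} = (-8)·2^28 = -2147483648.

-2147483648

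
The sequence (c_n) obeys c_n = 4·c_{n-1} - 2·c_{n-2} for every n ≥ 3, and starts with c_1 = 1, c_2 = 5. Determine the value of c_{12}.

1146848

Applying the relation repeatedly:
c_3 = 18;  c_4 = 62;  c_5 = 212;  c_6 = 724;  c_7 = 2472;  c_8 = 8440;  c_9 = 28816;  c_{10} = 98384;  c_{11} = 335904;  c_{12} = 1146848.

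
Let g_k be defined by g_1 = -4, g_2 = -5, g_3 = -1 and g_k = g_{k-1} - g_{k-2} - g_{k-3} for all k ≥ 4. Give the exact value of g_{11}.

87

Iterate the recurrence:
g_4 = 8;  g_5 = 14;  g_6 = 7;  g_7 = -15;  g_8 = -36;  g_9 = -28;  g_{10} = 23;  g_{11} = 87.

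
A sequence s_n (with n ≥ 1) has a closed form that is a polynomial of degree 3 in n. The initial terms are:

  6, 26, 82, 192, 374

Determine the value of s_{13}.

1st diffs: 20, 56, 110, 182.
2nd diffs: 36, 54, 72.
3rd diffs: 18, 18 (constant).
Newton forward-difference form: s_n = 6 + 20·C(n-1,1) + 36·C(n-1,2) + 18·C(n-1,3).
At n = 13: n-1 = 12, so s_{13} = 6 + 240 + 2376 + 3960 = 6582.

6582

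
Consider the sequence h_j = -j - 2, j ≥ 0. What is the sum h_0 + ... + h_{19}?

-230

Over j = 0..19: Σj = 190.
Total = (-1)·190 + (-2)·20 = -230.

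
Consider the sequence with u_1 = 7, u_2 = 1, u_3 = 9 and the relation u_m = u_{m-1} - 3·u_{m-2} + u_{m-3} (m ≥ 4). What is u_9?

u_4 = 13;  u_5 = -13;  u_6 = -43;  u_7 = 9;  u_8 = 125;  u_9 = 55.

55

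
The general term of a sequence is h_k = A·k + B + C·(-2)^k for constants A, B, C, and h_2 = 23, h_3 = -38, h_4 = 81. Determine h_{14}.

81911

The three given values yield: 2A + B + 4C = 23; 3A + B - 8C = -38; 4A + B + 16C = 81.
Subtracting the first from the second: A - 12C = -61.
Subtracting the second from the third: A + 24C = 119.
Solving: C = 5, A = -1, then B = 5.
So h_k = -1·k + 5 + 5·(-2)^k; at k=14 this is 81911.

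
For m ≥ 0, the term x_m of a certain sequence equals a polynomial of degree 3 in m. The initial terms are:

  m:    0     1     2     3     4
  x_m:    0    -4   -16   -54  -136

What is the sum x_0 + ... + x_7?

1st diffs: -4, -12, -38, -82.
2nd diffs: -8, -26, -44.
3rd diffs: -18, -18 (constant).
Newton forward-difference form: x_m = (-4)·C(m,1) + (-8)·C(m,2) + (-18)·C(m,3).
Continuing: -280, -504, -826.
Summing m = 0..7 (8 terms) gives -1820.

-1820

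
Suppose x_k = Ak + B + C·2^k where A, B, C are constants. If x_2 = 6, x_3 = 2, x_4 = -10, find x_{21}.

The three given values yield: 2A + B + 4C = 6; 3A + B + 8C = 2; 4A + B + 16C = -10.
Subtracting the first from the second: A + 4C = -4.
Subtracting the second from the third: A + 8C = -12.
Solving: C = -2, A = 4, then B = 6.
So x_k = 4·k + 6 + (-2)·2^k; at k=21 this is -4194214.

-4194214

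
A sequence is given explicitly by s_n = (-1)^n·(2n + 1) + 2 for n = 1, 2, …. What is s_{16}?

35

(-1)^16 = 1; 2n + 1 at n=16 is 33; so s_{16} = 35.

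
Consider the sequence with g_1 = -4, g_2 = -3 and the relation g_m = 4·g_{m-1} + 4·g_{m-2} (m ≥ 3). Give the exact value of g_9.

Applying the relation repeatedly:
g_3 = -28  g_4 = -124  g_5 = -608  g_6 = -2928  g_7 = -14144  g_8 = -68288  g_9 = -329728.

-329728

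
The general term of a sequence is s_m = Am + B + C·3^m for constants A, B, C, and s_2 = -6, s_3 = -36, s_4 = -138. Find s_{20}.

Plug in m = 2, 3, 4: 2A + B + 9C = -6; 3A + B + 27C = -36; 4A + B + 81C = -138.
Subtracting the first from the second: A + 18C = -30.
Subtracting the second from the third: A + 54C = -102.
Solving: C = -2, A = 6, then B = 0.
Hence s_{20} = 6·20 + 0 + (-2)·3486784401 = -6973568682.

-6973568682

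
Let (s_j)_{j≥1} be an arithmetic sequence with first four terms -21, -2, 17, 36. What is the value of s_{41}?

739

Common difference d = 19.
s_j = -21 + (j - 1)·19.
s_{41} = -21 + 40·19 = 739.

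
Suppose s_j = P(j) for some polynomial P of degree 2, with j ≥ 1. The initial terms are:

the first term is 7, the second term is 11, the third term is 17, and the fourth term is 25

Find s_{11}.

1st diffs: 4, 6, 8.
2nd diffs: 2, 2 (constant).
Newton forward-difference form: s_j = 7 + 4·C(j-1,1) + 2·C(j-1,2).
At j = 11: j-1 = 10, so s_{11} = 7 + 40 + 90 = 137.

137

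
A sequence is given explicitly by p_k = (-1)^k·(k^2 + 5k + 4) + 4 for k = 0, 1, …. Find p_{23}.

-644

(-1)^23 = -1; k^2 + 5k + 4 at k=23 is 648; so p_{23} = -644.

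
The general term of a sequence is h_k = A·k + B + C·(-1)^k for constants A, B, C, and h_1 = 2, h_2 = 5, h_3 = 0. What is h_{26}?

-19

Plug in k = 1, 2, 3: A + B - C = 2; 2A + B + C = 5; 3A + B - C = 0.
Subtracting the first from the second: A + 2C = 3.
Subtracting the second from the third: A - 2C = -5.
Solving: C = 2, A = -1, then B = 5.
Therefore h_{26} = -26 + 5 + 2·1 = -19.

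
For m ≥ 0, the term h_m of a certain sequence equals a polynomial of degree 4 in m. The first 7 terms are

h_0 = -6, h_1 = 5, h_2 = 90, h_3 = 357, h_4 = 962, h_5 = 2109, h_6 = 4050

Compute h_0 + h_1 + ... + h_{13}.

1st diffs: 11, 85, 267, 605, 1147, 1941.
2nd diffs: 74, 182, 338, 542, 794.
3rd diffs: 108, 156, 204, 252.
4th diffs: 48, 48, 48 (constant).
Newton forward-difference form: h_m = -6 + 11·C(m,1) + 74·C(m,2) + 108·C(m,3) + 48·C(m,4).
Continuing: …, 7085, 11562, 17877, 26474, …, h_{13} = 71117.
Summing m = 0..13 (14 terms) gives 232057.

232057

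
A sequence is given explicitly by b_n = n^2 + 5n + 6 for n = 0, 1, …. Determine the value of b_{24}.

702

b_{24} = 1·24^2 + 5·24 + 6 = 702.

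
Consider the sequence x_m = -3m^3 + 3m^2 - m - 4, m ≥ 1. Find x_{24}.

x_{24} = -3·24^3 + 3·24^2 - 1·24 - 4 = -39772.

-39772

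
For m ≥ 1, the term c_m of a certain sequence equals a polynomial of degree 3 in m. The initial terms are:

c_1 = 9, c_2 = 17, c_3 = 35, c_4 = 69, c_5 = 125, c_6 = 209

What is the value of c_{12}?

1st diffs: 8, 18, 34, 56, 84.
2nd diffs: 10, 16, 22, 28.
3rd diffs: 6, 6, 6 (constant).
Newton forward-difference form: c_m = 9 + 8·C(m-1,1) + 10·C(m-1,2) + 6·C(m-1,3).
At m = 12: m-1 = 11, so c_{12} = 9 + 88 + 550 + 990 = 1637.

1637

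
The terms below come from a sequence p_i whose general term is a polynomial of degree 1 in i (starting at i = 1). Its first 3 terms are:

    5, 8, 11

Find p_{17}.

1st diffs: 3, 3 (constant).
So p_i = 3i + 2.
Evaluating at i = 17 gives p_{17} = 53.

53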